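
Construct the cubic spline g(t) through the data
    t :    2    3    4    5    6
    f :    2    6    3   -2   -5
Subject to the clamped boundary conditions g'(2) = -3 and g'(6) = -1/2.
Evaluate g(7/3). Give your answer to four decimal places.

Put σ_i = g'' at the i-th knot. Here h = (1, 1, 1, 1) and Δ = (4, -3, -5, -3), so the interior equations h_(i-1)·σ_(i-1) + 2(h_(i-1)+h_i)·σ_i + h_i·σ_(i+1) = 6(Δ_i − Δ_(i-1)) read
  1·σ_0 + 4·σ_1 + 1·σ_2 = 6(Δ_1 - Δ_0) = -42
  1·σ_1 + 4·σ_2 + 1·σ_3 = 6(Δ_2 - Δ_1) = -12
  1·σ_2 + 4·σ_3 + 1·σ_4 = 6(Δ_3 - Δ_2) = 12
Clamped end conditions give two more equations: 2h_0·σ_0 + h_0·σ_1 = 6(Δ_0 - g'(2)) = 42 and h_3·σ_3 + 2h_3·σ_4 = 6(g'(6) - Δ_3) = 15.
Forward elimination and back-substitution give σ_0 = 1691/56, σ_1 = -515/28, σ_2 = 11/8, σ_3 = 25/28, σ_4 = 395/56.
On [2, 3], g(t) = 2 - 3·(t - 2) + 1691/112·(t - 2)² - 907/112·(t - 2)³.
With (t - 2) = 1/3: g(7/3) = 3595/1512.

2.3776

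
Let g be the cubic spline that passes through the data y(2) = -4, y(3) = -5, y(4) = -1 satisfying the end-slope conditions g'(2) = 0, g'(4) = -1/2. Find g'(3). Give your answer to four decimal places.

2.3750

Write m_i for g''(x_i). With h_i = 1, 1 and divided differences Δ_i = -1, 4, the continuity of g' gives the tridiagonal system
  1·m_0 + 4·m_1 + 1·m_2 = 6(Δ_1 - Δ_0) = 30
Clamped end conditions give two more equations: 2h_0·m_0 + h_0·m_1 = 6(Δ_0 - g'(2)) = -6 and h_1·m_1 + 2h_1·m_2 = 6(g'(4) - Δ_1) = -27.
Solving: m_0 = -43/4, m_1 = 31/2, m_2 = -85/4.
On [3, 4], g'(t) = b_1 + 2c_1·(t - 3) + 3d_1·(t - 3)² with b_1 = Δ_1 - h_1(2m_1 + m_2)/6 = 19/8, c_1 = m_1/2 = 31/4, d_1 = (m_2 - m_1)/(6h_1) = -49/8. So g'(3) = 19/8.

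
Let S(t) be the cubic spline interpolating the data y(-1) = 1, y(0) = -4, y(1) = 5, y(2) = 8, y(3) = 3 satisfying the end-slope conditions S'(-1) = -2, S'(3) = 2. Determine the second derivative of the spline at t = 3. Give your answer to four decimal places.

Write m_i for S''(x_i). With h_i = 1, 1, 1, 1 and divided differences Δ_i = -5, 9, 3, -5, the continuity of S' gives the tridiagonal system
  1·m_0 + 4·m_1 + 1·m_2 = 6(Δ_1 - Δ_0) = 84
  1·m_1 + 4·m_2 + 1·m_3 = 6(Δ_2 - Δ_1) = -36
  1·m_2 + 4·m_3 + 1·m_4 = 6(Δ_3 - Δ_2) = -48
Clamped end conditions give two more equations: 2h_0·m_0 + h_0·m_1 = 6(Δ_0 - S'(-1)) = -18 and h_3·m_3 + 2h_3·m_4 = 6(S'(3) - Δ_3) = 42.
Solving the tridiagonal system: m_0 = -337/14, m_1 = 211/7, m_2 = -25/2, m_3 = -113/7, m_4 = 407/14.

29.0714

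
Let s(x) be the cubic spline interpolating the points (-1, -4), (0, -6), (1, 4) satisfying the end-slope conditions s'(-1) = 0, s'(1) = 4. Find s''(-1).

-22

Let M_i = s''(x_i). Step sizes h_i = 1, 1; slopes of the chords Δ_i = (y_(i+1) - y_i)/h_i = -2, 10.
  1·M_0 + 4·M_1 + 1·M_2 = 6(Δ_1 - Δ_0) = 72
Clamped end conditions give two more equations: 2h_0·M_0 + h_0·M_1 = 6(Δ_0 - s'(-1)) = -12 and h_1·M_1 + 2h_1·M_2 = 6(s'(1) - Δ_1) = -36.
Forward elimination and back-substitution give M_0 = -22, M_1 = 32, M_2 = -34.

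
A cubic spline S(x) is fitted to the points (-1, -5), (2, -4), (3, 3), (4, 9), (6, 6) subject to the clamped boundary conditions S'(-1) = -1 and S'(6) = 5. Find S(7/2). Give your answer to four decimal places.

Put M_i = S'' at the i-th knot. Here h = (3, 1, 1, 2) and Δ = (1/3, 7, 6, -3/2), so the interior equations h_(i-1)·M_(i-1) + 2(h_(i-1)+h_i)·M_i + h_i·M_(i+1) = 6(Δ_i − Δ_(i-1)) read
  3·M_0 + 8·M_1 + 1·M_2 = 6(Δ_1 - Δ_0) = 40
  1·M_1 + 4·M_2 + 1·M_3 = 6(Δ_2 - Δ_1) = -6
  1·M_2 + 6·M_3 + 2·M_4 = 6(Δ_3 - Δ_2) = -45
Clamped end conditions give two more equations: 2h_0·M_0 + h_0·M_1 = 6(Δ_0 - S'(-1)) = 8 and h_3·M_3 + 2h_3·M_4 = 6(S'(6) - Δ_3) = 39.
Forward elimination and back-substitution give M_0 = -667/474, M_1 = 433/79, M_2 = 59/158, M_3 = -1025/79, M_4 = 5131/316.
On [3, 4], S(x) = 3 + 635/79·(x - 3) + 59/316·(x - 3)² - 703/316·(x - 3)³.
With (x - 3) = 1/2: S(7/2) = 17159/2528.

6.7876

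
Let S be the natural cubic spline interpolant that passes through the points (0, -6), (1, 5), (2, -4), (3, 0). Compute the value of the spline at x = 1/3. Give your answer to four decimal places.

Put m_i = S'' at the i-th knot. Here h = (1, 1, 1) and Δ = (11, -9, 4), so the interior equations h_(i-1)·m_(i-1) + 2(h_(i-1)+h_i)·m_i + h_i·m_(i+1) = 6(Δ_i − Δ_(i-1)) read
  1·m_0 + 4·m_1 + 1·m_2 = 6(Δ_1 - Δ_0) = -120
  1·m_1 + 4·m_2 + 1·m_3 = 6(Δ_2 - Δ_1) = 78
Natural end conditions: m_0 = m_3 = 0.
Solving: m_0 = 0, m_1 = -186/5, m_2 = 144/5, m_3 = 0.
On [0, 1], S(x) = -6 + 86/5·x + 0·x² - 31/5·x³.
With x = 1/3: S(1/3) = -67/135.

-0.4963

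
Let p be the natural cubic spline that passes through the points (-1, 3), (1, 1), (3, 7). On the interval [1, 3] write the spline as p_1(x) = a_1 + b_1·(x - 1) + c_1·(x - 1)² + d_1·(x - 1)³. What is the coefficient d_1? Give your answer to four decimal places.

-0.2500

Put M_i = p'' at the i-th knot. Here h = (2, 2) and Δ = (-1, 3), so the interior equations h_(i-1)·M_(i-1) + 2(h_(i-1)+h_i)·M_i + h_i·M_(i+1) = 6(Δ_i − Δ_(i-1)) read
  2·M_0 + 8·M_1 + 2·M_2 = 6(Δ_1 - Δ_0) = 24
Natural end conditions: M_0 = M_2 = 0.
Forward elimination and back-substitution give M_0 = 0, M_1 = 3, M_2 = 0.
On [1, 3], with p_1(x) = a_1 + b_1·(x - 1) + c_1·(x - 1)² + d_1·(x - 1)³: c_1 = M_1/2 = 3/2, d_1 = (M_2 - M_1)/(6h_1) = -1/4, b_1 = Δ_1 - h_1(2M_1 + M_2)/6 = 1.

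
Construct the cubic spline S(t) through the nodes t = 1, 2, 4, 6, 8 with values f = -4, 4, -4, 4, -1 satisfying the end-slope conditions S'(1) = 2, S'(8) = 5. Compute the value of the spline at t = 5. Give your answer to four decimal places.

Write m_i for S''(x_i). With h_i = 1, 2, 2, 2 and divided differences Δ_i = 8, -4, 4, -5/2, the continuity of S' gives the tridiagonal system
  1·m_0 + 6·m_1 + 2·m_2 = 6(Δ_1 - Δ_0) = -72
  2·m_1 + 8·m_2 + 2·m_3 = 6(Δ_2 - Δ_1) = 48
  2·m_2 + 8·m_3 + 2·m_4 = 6(Δ_3 - Δ_2) = -39
Clamped end conditions give two more equations: 2h_0·m_0 + h_0·m_1 = 6(Δ_0 - S'(1)) = 36 and h_3·m_3 + 2h_3·m_4 = 6(S'(8) - Δ_3) = 45.
Solving: m_0 = 2481/86, m_1 = -933/43, m_2 = 2523/172, m_3 = -558/43, m_4 = 3051/172.
On [4, 6], S(t) = -4 - 125/86·(t - 4) + 2523/344·(t - 4)² - 1585/688·(t - 4)³.
With (t - 4) = 1: S(5) = -291/688.

-0.4230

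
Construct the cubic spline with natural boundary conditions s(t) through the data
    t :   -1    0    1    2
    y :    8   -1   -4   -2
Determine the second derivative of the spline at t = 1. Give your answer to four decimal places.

5.6000

Put m_i = s'' at the i-th knot. Here h = (1, 1, 1) and Δ = (-9, -3, 2), so the interior equations h_(i-1)·m_(i-1) + 2(h_(i-1)+h_i)·m_i + h_i·m_(i+1) = 6(Δ_i − Δ_(i-1)) read
  1·m_0 + 4·m_1 + 1·m_2 = 6(Δ_1 - Δ_0) = 36
  1·m_1 + 4·m_2 + 1·m_3 = 6(Δ_2 - Δ_1) = 30
Natural end conditions: m_0 = m_3 = 0.
Solving: m_0 = 0, m_1 = 38/5, m_2 = 28/5, m_3 = 0.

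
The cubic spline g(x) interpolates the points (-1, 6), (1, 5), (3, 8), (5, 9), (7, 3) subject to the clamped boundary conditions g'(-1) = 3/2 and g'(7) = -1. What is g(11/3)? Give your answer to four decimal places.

With M_i denoting the second derivative at x_i, h_i = 2, 2, 2, 2, and Δ_i = (y_(i+1) − y_i)/h_i = -1/2, 3/2, 1/2, -3:
  2·M_0 + 8·M_1 + 2·M_2 = 6(Δ_1 - Δ_0) = 12
  2·M_1 + 8·M_2 + 2·M_3 = 6(Δ_2 - Δ_1) = -6
  2·M_2 + 8·M_3 + 2·M_4 = 6(Δ_3 - Δ_2) = -21
Clamped end conditions give two more equations: 2h_0·M_0 + h_0·M_1 = 6(Δ_0 - g'(-1)) = -12 and h_3·M_3 + 2h_3·M_4 = 6(g'(7) - Δ_3) = 12.
Forward elimination and back-substitution give M_0 = -61/14, M_1 = 19/7, M_2 = -1/2, M_3 = -26/7, M_4 = 34/7.
On [3, 5], g(x) = 8 + 29/14·(x - 3) - 1/4·(x - 3)² - 15/56·(x - 3)³.
With (x - 3) = 2/3: g(11/3) = 193/21.

9.1905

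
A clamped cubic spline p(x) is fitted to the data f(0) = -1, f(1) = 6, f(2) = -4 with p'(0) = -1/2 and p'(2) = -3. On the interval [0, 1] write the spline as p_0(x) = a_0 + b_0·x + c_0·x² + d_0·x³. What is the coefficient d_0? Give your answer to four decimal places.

-15.8750

Write M_i for p''(x_i). With h_i = 1, 1 and divided differences Δ_i = 7, -10, the continuity of p' gives the tridiagonal system
  1·M_0 + 4·M_1 + 1·M_2 = 6(Δ_1 - Δ_0) = -102
Clamped end conditions give two more equations: 2h_0·M_0 + h_0·M_1 = 6(Δ_0 - p'(0)) = 45 and h_1·M_1 + 2h_1·M_2 = 6(p'(2) - Δ_1) = 42.
Solving the tridiagonal system: M_0 = 187/4, M_1 = -97/2, M_2 = 181/4.
On [0, 1], with p_0(x) = a_0 + b_0·x + c_0·x² + d_0·x³: c_0 = M_0/2 = 187/8, d_0 = (M_1 - M_0)/(6h_0) = -127/8, b_0 = Δ_0 - h_0(2M_0 + M_1)/6 = -1/2.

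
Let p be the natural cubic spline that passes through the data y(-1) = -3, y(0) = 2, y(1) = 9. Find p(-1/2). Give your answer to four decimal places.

-0.6875

With M_i denoting the second derivative at x_i, h_i = 1, 1, and Δ_i = (y_(i+1) − y_i)/h_i = 5, 7:
  1·M_0 + 4·M_1 + 1·M_2 = 6(Δ_1 - Δ_0) = 12
Natural end conditions: M_0 = M_2 = 0.
Hence M_0 = 0, M_1 = 3, M_2 = 0.
On [-1, 0], p(x) = -3 + 9/2·(x + 1) + 0·(x + 1)² + 1/2·(x + 1)³.
With (x + 1) = 1/2: p(-1/2) = -11/16.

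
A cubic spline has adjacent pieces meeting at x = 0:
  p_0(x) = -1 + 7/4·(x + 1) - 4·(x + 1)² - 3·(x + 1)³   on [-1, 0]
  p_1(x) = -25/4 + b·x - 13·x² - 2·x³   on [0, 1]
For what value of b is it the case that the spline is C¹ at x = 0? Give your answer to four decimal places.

-15.2500

p_0'(x) = 7/4 - 8·(x + 1) - 9·(x + 1)², so p_0'(0) = -61/4. On the right, p_1'(0) = b, so b = -61/4.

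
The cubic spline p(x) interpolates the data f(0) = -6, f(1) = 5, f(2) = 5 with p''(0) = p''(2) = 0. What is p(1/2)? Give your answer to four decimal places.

0.5313

Write σ_i for p''(x_i). With h_i = 1, 1 and divided differences Δ_i = 11, 0, the continuity of p' gives the tridiagonal system
  1·σ_0 + 4·σ_1 + 1·σ_2 = 6(Δ_1 - Δ_0) = -66
Natural end conditions: σ_0 = σ_2 = 0.
Forward elimination and back-substitution give σ_0 = 0, σ_1 = -33/2, σ_2 = 0.
On [0, 1], p(x) = -6 + 55/4·x + 0·x² - 11/4·x³.
With x = 1/2: p(1/2) = 17/32.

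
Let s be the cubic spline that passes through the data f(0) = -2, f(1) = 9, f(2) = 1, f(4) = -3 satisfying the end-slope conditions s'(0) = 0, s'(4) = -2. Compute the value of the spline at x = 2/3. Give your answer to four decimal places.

5.4343

Put M_i = s'' at the i-th knot. Here h = (1, 1, 2) and Δ = (11, -8, -2), so the interior equations h_(i-1)·M_(i-1) + 2(h_(i-1)+h_i)·M_i + h_i·M_(i+1) = 6(Δ_i − Δ_(i-1)) read
  1·M_0 + 4·M_1 + 1·M_2 = 6(Δ_1 - Δ_0) = -114
  1·M_1 + 6·M_2 + 2·M_3 = 6(Δ_2 - Δ_1) = 36
Clamped end conditions give two more equations: 2h_0·M_0 + h_0·M_1 = 6(Δ_0 - s'(0)) = 66 and h_2·M_2 + 2h_2·M_3 = 6(s'(4) - Δ_2) = 0.
Hence M_0 = 620/11, M_1 = -514/11, M_2 = 182/11, M_3 = -91/11.
On [0, 1], s(x) = -2 + 0·x + 310/11·x² - 189/11·x³.
With x = 2/3: s(2/3) = 538/99.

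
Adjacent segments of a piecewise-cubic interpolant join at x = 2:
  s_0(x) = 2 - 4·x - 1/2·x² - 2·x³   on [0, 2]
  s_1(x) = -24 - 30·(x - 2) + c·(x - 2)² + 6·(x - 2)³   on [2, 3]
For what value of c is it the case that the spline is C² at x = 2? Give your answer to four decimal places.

s_0''(x) = -1 - 12·x, so s_0''(2) = -25. On the right, s_1''(2) = 2c, so c = -25/2.

-12.5000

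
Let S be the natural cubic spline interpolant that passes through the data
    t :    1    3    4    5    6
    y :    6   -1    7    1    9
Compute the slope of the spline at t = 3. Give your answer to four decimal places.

With m_i denoting the second derivative at x_i, h_i = 2, 1, 1, 1, and Δ_i = (y_(i+1) − y_i)/h_i = -7/2, 8, -6, 8:
  2·m_0 + 6·m_1 + 1·m_2 = 6(Δ_1 - Δ_0) = 69
  1·m_1 + 4·m_2 + 1·m_3 = 6(Δ_2 - Δ_1) = -84
  1·m_2 + 4·m_3 + 1·m_4 = 6(Δ_3 - Δ_2) = 84
Natural end conditions: m_0 = m_4 = 0.
Solving: m_0 = 0, m_1 = 1455/86, m_2 = -1398/43, m_3 = 2505/86, m_4 = 0.
On [3, 4], S'(t) = b_1 + 2c_1·(t - 3) + 3d_1·(t - 3)² with b_1 = Δ_1 - h_1(2m_1 + m_2)/6 = 669/86, c_1 = m_1/2 = 1455/172, d_1 = (m_2 - m_1)/(6h_1) = -1417/172. So S'(3) = 669/86.

7.7791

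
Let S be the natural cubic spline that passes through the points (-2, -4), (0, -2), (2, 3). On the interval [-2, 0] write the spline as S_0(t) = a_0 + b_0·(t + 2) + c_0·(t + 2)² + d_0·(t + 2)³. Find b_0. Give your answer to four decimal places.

Write M_i for S''(x_i). With h_i = 2, 2 and divided differences Δ_i = 1, 5/2, the continuity of S' gives the tridiagonal system
  2·M_0 + 8·M_1 + 2·M_2 = 6(Δ_1 - Δ_0) = 9
Natural end conditions: M_0 = M_2 = 0.
Hence M_0 = 0, M_1 = 9/8, M_2 = 0.
On [-2, 0], with S_0(t) = a_0 + b_0·(t + 2) + c_0·(t + 2)² + d_0·(t + 2)³: c_0 = M_0/2 = 0, d_0 = (M_1 - M_0)/(6h_0) = 3/32, b_0 = Δ_0 - h_0(2M_0 + M_1)/6 = 5/8.

0.6250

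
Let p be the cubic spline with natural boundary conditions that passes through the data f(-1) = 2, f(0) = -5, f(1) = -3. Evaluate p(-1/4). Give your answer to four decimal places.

Let M_i = p''(x_i). Step sizes h_i = 1, 1; slopes of the chords Δ_i = (y_(i+1) - y_i)/h_i = -7, 2.
  1·M_0 + 4·M_1 + 1·M_2 = 6(Δ_1 - Δ_0) = 54
Natural end conditions: M_0 = M_2 = 0.
Hence M_0 = 0, M_1 = 27/2, M_2 = 0.
On [-1, 0], p(x) = 2 - 37/4·(x + 1) + 0·(x + 1)² + 9/4·(x + 1)³.
With (x + 1) = 3/4: p(-1/4) = -1021/256.

-3.9883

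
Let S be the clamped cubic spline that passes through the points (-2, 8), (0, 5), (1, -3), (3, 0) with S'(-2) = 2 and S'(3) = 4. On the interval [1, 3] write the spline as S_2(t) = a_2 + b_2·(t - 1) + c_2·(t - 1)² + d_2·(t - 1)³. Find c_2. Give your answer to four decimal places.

5.7500

Put m_i = S'' at the i-th knot. Here h = (2, 1, 2) and Δ = (-3/2, -8, 3/2), so the interior equations h_(i-1)·m_(i-1) + 2(h_(i-1)+h_i)·m_i + h_i·m_(i+1) = 6(Δ_i − Δ_(i-1)) read
  2·m_0 + 6·m_1 + 1·m_2 = 6(Δ_1 - Δ_0) = -39
  1·m_1 + 6·m_2 + 2·m_3 = 6(Δ_2 - Δ_1) = 57
Clamped end conditions give two more equations: 2h_0·m_0 + h_0·m_1 = 6(Δ_0 - S'(-2)) = -21 and h_2·m_2 + 2h_2·m_3 = 6(S'(3) - Δ_2) = 15.
Solving: m_0 = -5/4, m_1 = -8, m_2 = 23/2, m_3 = -2.
On [1, 3], with S_2(t) = a_2 + b_2·(t - 1) + c_2·(t - 1)² + d_2·(t - 1)³: c_2 = m_2/2 = 23/4, d_2 = (m_3 - m_2)/(6h_2) = -9/8, b_2 = Δ_2 - h_2(2m_2 + m_3)/6 = -11/2.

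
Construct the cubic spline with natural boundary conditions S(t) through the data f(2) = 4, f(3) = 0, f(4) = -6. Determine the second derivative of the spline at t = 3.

Put M_i = S'' at the i-th knot. Here h = (1, 1) and Δ = (-4, -6), so the interior equations h_(i-1)·M_(i-1) + 2(h_(i-1)+h_i)·M_i + h_i·M_(i+1) = 6(Δ_i − Δ_(i-1)) read
  1·M_0 + 4·M_1 + 1·M_2 = 6(Δ_1 - Δ_0) = -12
Natural end conditions: M_0 = M_2 = 0.
Hence M_0 = 0, M_1 = -3, M_2 = 0.

-3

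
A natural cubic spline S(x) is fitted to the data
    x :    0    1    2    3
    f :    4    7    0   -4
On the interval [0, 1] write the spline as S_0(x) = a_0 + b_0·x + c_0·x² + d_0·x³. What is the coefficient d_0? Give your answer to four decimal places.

-2.8667

Let σ_i = S''(x_i). Step sizes h_i = 1, 1, 1; slopes of the chords Δ_i = (y_(i+1) - y_i)/h_i = 3, -7, -4.
  1·σ_0 + 4·σ_1 + 1·σ_2 = 6(Δ_1 - Δ_0) = -60
  1·σ_1 + 4·σ_2 + 1·σ_3 = 6(Δ_2 - Δ_1) = 18
Natural end conditions: σ_0 = σ_3 = 0.
Hence σ_0 = 0, σ_1 = -86/5, σ_2 = 44/5, σ_3 = 0.
On [0, 1], with S_0(x) = a_0 + b_0·x + c_0·x² + d_0·x³: c_0 = σ_0/2 = 0, d_0 = (σ_1 - σ_0)/(6h_0) = -43/15, b_0 = Δ_0 - h_0(2σ_0 + σ_1)/6 = 88/15.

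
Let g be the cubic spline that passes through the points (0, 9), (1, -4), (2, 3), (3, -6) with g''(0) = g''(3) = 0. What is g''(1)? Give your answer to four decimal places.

38.4000

With M_i denoting the second derivative at x_i, h_i = 1, 1, 1, and Δ_i = (y_(i+1) − y_i)/h_i = -13, 7, -9:
  1·M_0 + 4·M_1 + 1·M_2 = 6(Δ_1 - Δ_0) = 120
  1·M_1 + 4·M_2 + 1·M_3 = 6(Δ_2 - Δ_1) = -96
Natural end conditions: M_0 = M_3 = 0.
Hence M_0 = 0, M_1 = 192/5, M_2 = -168/5, M_3 = 0.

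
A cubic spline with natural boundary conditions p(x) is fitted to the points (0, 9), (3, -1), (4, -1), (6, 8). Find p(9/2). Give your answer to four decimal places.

Write M_i for p''(x_i). With h_i = 3, 1, 2 and divided differences Δ_i = -10/3, 0, 9/2, the continuity of p' gives the tridiagonal system
  3·M_0 + 8·M_1 + 1·M_2 = 6(Δ_1 - Δ_0) = 20
  1·M_1 + 6·M_2 + 2·M_3 = 6(Δ_2 - Δ_1) = 27
Natural end conditions: M_0 = M_3 = 0.
Solving: M_0 = 0, M_1 = 93/47, M_2 = 196/47, M_3 = 0.
On [4, 6], p(x) = -1 + 485/282·(x - 4) + 98/47·(x - 4)² - 49/141·(x - 4)³.
With (x - 4) = 1/2: p(9/2) = 127/376.

0.3378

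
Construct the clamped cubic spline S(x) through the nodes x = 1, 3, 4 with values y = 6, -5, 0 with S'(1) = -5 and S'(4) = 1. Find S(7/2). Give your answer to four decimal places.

-2.2813

Put m_i = S'' at the i-th knot. Here h = (2, 1) and Δ = (-11/2, 5), so the interior equations h_(i-1)·m_(i-1) + 2(h_(i-1)+h_i)·m_i + h_i·m_(i+1) = 6(Δ_i − Δ_(i-1)) read
  2·m_0 + 6·m_1 + 1·m_2 = 6(Δ_1 - Δ_0) = 63
Clamped end conditions give two more equations: 2h_0·m_0 + h_0·m_1 = 6(Δ_0 - S'(1)) = -3 and h_1·m_1 + 2h_1·m_2 = 6(S'(4) - Δ_1) = -24.
Hence m_0 = -37/4, m_1 = 17, m_2 = -41/2.
On [3, 4], S(x) = -5 + 11/4·(x - 3) + 17/2·(x - 3)² - 25/4·(x - 3)³.
With (x - 3) = 1/2: S(7/2) = -73/32.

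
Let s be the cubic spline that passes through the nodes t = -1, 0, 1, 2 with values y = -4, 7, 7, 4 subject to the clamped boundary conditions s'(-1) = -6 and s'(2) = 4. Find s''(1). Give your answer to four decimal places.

Write M_i for s''(x_i). With h_i = 1, 1, 1 and divided differences Δ_i = 11, 0, -3, the continuity of s' gives the tridiagonal system
  1·M_0 + 4·M_1 + 1·M_2 = 6(Δ_1 - Δ_0) = -66
  1·M_1 + 4·M_2 + 1·M_3 = 6(Δ_2 - Δ_1) = -18
Clamped end conditions give two more equations: 2h_0·M_0 + h_0·M_1 = 6(Δ_0 - s'(-1)) = 102 and h_2·M_2 + 2h_2·M_3 = 6(s'(2) - Δ_2) = 42.
Solving the tridiagonal system: M_0 = 1012/15, M_1 = -494/15, M_2 = -26/15, M_3 = 328/15.

-1.7333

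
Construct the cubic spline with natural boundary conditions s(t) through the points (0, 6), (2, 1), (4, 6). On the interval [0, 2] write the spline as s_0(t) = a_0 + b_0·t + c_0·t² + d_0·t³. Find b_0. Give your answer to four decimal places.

With m_i denoting the second derivative at x_i, h_i = 2, 2, and Δ_i = (y_(i+1) − y_i)/h_i = -5/2, 5/2:
  2·m_0 + 8·m_1 + 2·m_2 = 6(Δ_1 - Δ_0) = 30
Natural end conditions: m_0 = m_2 = 0.
Solving: m_0 = 0, m_1 = 15/4, m_2 = 0.
On [0, 2], with s_0(t) = a_0 + b_0·t + c_0·t² + d_0·t³: c_0 = m_0/2 = 0, d_0 = (m_1 - m_0)/(6h_0) = 5/16, b_0 = Δ_0 - h_0(2m_0 + m_1)/6 = -15/4.

-3.7500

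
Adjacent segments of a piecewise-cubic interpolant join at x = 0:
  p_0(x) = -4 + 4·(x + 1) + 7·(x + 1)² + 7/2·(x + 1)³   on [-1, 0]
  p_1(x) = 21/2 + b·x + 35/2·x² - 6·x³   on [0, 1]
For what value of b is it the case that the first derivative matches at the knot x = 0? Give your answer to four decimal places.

p_0'(x) = 4 + 14·(x + 1) + 21/2·(x + 1)², so p_0'(0) = 57/2. On the right, p_1'(0) = b, so b = 57/2.

28.5000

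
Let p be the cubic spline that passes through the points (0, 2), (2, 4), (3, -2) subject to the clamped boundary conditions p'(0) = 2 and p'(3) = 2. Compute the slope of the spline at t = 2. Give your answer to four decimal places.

Put M_i = p'' at the i-th knot. Here h = (2, 1) and Δ = (1, -6), so the interior equations h_(i-1)·M_(i-1) + 2(h_(i-1)+h_i)·M_i + h_i·M_(i+1) = 6(Δ_i − Δ_(i-1)) read
  2·M_0 + 6·M_1 + 1·M_2 = 6(Δ_1 - Δ_0) = -42
Clamped end conditions give two more equations: 2h_0·M_0 + h_0·M_1 = 6(Δ_0 - p'(0)) = -6 and h_1·M_1 + 2h_1·M_2 = 6(p'(3) - Δ_1) = 48.
Forward elimination and back-substitution give M_0 = 11/2, M_1 = -14, M_2 = 31.
On [2, 3], p'(t) = b_1 + 2c_1·(t - 2) + 3d_1·(t - 2)² with b_1 = Δ_1 - h_1(2M_1 + M_2)/6 = -13/2, c_1 = M_1/2 = -7, d_1 = (M_2 - M_1)/(6h_1) = 15/2. So p'(2) = -13/2.

-6.5000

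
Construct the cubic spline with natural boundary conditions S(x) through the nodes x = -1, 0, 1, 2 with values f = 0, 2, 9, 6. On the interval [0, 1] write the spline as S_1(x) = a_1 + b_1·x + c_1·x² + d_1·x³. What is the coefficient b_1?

With M_i denoting the second derivative at x_i, h_i = 1, 1, 1, and Δ_i = (y_(i+1) − y_i)/h_i = 2, 7, -3:
  1·M_0 + 4·M_1 + 1·M_2 = 6(Δ_1 - Δ_0) = 30
  1·M_1 + 4·M_2 + 1·M_3 = 6(Δ_2 - Δ_1) = -60
Natural end conditions: M_0 = M_3 = 0.
Hence M_0 = 0, M_1 = 12, M_2 = -18, M_3 = 0.
On [0, 1], with S_1(x) = a_1 + b_1·x + c_1·x² + d_1·x³: c_1 = M_1/2 = 6, d_1 = (M_2 - M_1)/(6h_1) = -5, b_1 = Δ_1 - h_1(2M_1 + M_2)/6 = 6.

6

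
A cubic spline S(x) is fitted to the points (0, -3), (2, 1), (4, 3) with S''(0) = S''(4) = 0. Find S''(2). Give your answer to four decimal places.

-0.7500

Put M_i = S'' at the i-th knot. Here h = (2, 2) and Δ = (2, 1), so the interior equations h_(i-1)·M_(i-1) + 2(h_(i-1)+h_i)·M_i + h_i·M_(i+1) = 6(Δ_i − Δ_(i-1)) read
  2·M_0 + 8·M_1 + 2·M_2 = 6(Δ_1 - Δ_0) = -6
Natural end conditions: M_0 = M_2 = 0.
Hence M_0 = 0, M_1 = -3/4, M_2 = 0.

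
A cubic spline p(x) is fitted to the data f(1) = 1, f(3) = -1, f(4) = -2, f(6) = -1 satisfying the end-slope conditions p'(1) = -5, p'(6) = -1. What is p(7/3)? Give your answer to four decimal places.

-1.0648

With m_i denoting the second derivative at x_i, h_i = 2, 1, 2, and Δ_i = (y_(i+1) − y_i)/h_i = -1, -1, 1/2:
  2·m_0 + 6·m_1 + 1·m_2 = 6(Δ_1 - Δ_0) = 0
  1·m_1 + 6·m_2 + 2·m_3 = 6(Δ_2 - Δ_1) = 9
Clamped end conditions give two more equations: 2h_0·m_0 + h_0·m_1 = 6(Δ_0 - p'(1)) = 24 and h_2·m_2 + 2h_2·m_3 = 6(p'(6) - Δ_2) = -9.
Forward elimination and back-substitution give m_0 = 241/32, m_1 = -49/16, m_2 = 53/16, m_3 = -125/32.
On [1, 3], p(x) = 1 - 5·(x - 1) + 241/64·(x - 1)² - 113/128·(x - 1)³.
With (x - 1) = 4/3: p(7/3) = -115/108.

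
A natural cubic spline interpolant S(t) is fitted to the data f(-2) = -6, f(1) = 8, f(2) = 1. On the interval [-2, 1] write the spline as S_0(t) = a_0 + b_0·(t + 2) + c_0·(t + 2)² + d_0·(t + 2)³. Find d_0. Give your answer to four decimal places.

-0.4861

Let M_i = S''(x_i). Step sizes h_i = 3, 1; slopes of the chords Δ_i = (y_(i+1) - y_i)/h_i = 14/3, -7.
  3·M_0 + 8·M_1 + 1·M_2 = 6(Δ_1 - Δ_0) = -70
Natural end conditions: M_0 = M_2 = 0.
Forward elimination and back-substitution give M_0 = 0, M_1 = -35/4, M_2 = 0.
On [-2, 1], with S_0(t) = a_0 + b_0·(t + 2) + c_0·(t + 2)² + d_0·(t + 2)³: c_0 = M_0/2 = 0, d_0 = (M_1 - M_0)/(6h_0) = -35/72, b_0 = Δ_0 - h_0(2M_0 + M_1)/6 = 217/24.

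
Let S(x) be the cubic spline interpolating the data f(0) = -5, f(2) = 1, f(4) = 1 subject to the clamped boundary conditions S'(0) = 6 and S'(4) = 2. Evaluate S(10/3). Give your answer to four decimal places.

0.4444

Let M_i = S''(x_i). Step sizes h_i = 2, 2; slopes of the chords Δ_i = (y_(i+1) - y_i)/h_i = 3, 0.
  2·M_0 + 8·M_1 + 2·M_2 = 6(Δ_1 - Δ_0) = -18
Clamped end conditions give two more equations: 2h_0·M_0 + h_0·M_1 = 6(Δ_0 - S'(0)) = -18 and h_1·M_1 + 2h_1·M_2 = 6(S'(4) - Δ_1) = 12.
Solving: M_0 = -13/4, M_1 = -5/2, M_2 = 17/4.
On [2, 4], S(x) = 1 + 1/4·(x - 2) - 5/4·(x - 2)² + 9/16·(x - 2)³.
With (x - 2) = 4/3: S(10/3) = 4/9.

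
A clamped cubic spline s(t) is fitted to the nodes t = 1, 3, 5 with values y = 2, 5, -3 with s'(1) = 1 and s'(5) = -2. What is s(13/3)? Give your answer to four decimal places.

Write σ_i for s''(x_i). With h_i = 2, 2 and divided differences Δ_i = 3/2, -4, the continuity of s' gives the tridiagonal system
  2·σ_0 + 8·σ_1 + 2·σ_2 = 6(Δ_1 - Δ_0) = -33
Clamped end conditions give two more equations: 2h_0·σ_0 + h_0·σ_1 = 6(Δ_0 - s'(1)) = 3 and h_1·σ_1 + 2h_1·σ_2 = 6(s'(5) - Δ_1) = 12.
Solving the tridiagonal system: σ_0 = 33/8, σ_1 = -27/4, σ_2 = 51/8.
On [3, 5], s(t) = 5 - 13/8·(t - 3) - 27/8·(t - 3)² + 35/32·(t - 3)³.
With (t - 3) = 4/3: s(13/3) = -31/54.

-0.5741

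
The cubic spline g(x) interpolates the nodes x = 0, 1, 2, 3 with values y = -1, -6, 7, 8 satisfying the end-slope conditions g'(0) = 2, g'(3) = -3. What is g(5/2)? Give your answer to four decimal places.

Write M_i for g''(x_i). With h_i = 1, 1, 1 and divided differences Δ_i = -5, 13, 1, the continuity of g' gives the tridiagonal system
  1·M_0 + 4·M_1 + 1·M_2 = 6(Δ_1 - Δ_0) = 108
  1·M_1 + 4·M_2 + 1·M_3 = 6(Δ_2 - Δ_1) = -72
Clamped end conditions give two more equations: 2h_0·M_0 + h_0·M_1 = 6(Δ_0 - g'(0)) = -42 and h_2·M_2 + 2h_2·M_3 = 6(g'(3) - Δ_2) = -24.
Solving the tridiagonal system: M_0 = -656/15, M_1 = 682/15, M_2 = -452/15, M_3 = 46/15.
On [2, 3], g(x) = 7 + 158/15·(x - 2) - 226/15·(x - 2)² + 83/15·(x - 2)³.
With (x - 2) = 1/2: g(5/2) = 1103/120.

9.1917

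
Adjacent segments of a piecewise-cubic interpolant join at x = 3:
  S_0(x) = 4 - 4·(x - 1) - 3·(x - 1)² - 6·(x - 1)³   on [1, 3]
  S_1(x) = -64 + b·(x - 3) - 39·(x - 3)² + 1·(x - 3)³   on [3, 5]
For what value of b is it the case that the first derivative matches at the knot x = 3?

-88

S_0'(x) = -4 - 6·(x - 1) - 18·(x - 1)², so S_0'(3) = -88. On the right, S_1'(3) = b, so b = -88.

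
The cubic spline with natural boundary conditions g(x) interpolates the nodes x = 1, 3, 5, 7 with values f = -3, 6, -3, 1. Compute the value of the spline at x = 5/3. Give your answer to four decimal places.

Write m_i for g''(x_i). With h_i = 2, 2, 2 and divided differences Δ_i = 9/2, -9/2, 2, the continuity of g' gives the tridiagonal system
  2·m_0 + 8·m_1 + 2·m_2 = 6(Δ_1 - Δ_0) = -54
  2·m_1 + 8·m_2 + 2·m_3 = 6(Δ_2 - Δ_1) = 39
Natural end conditions: m_0 = m_3 = 0.
Forward elimination and back-substitution give m_0 = 0, m_1 = -17/2, m_2 = 7, m_3 = 0.
On [1, 3], g(x) = -3 + 22/3·(x - 1) + 0·(x - 1)² - 17/24·(x - 1)³.
With (x - 1) = 2/3: g(5/3) = 136/81.

1.6790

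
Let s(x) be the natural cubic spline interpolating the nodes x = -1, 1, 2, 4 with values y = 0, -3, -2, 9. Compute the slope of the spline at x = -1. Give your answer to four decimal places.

-2.1000

Write σ_i for s''(x_i). With h_i = 2, 1, 2 and divided differences Δ_i = -3/2, 1, 11/2, the continuity of s' gives the tridiagonal system
  2·σ_0 + 6·σ_1 + 1·σ_2 = 6(Δ_1 - Δ_0) = 15
  1·σ_1 + 6·σ_2 + 2·σ_3 = 6(Δ_2 - Δ_1) = 27
Natural end conditions: σ_0 = σ_3 = 0.
Hence σ_0 = 0, σ_1 = 9/5, σ_2 = 21/5, σ_3 = 0.
On [-1, 1], s'(x) = b_0 + 2c_0·(x + 1) + 3d_0·(x + 1)² with b_0 = Δ_0 - h_0(2σ_0 + σ_1)/6 = -21/10, c_0 = σ_0/2 = 0, d_0 = (σ_1 - σ_0)/(6h_0) = 3/20. So s'(-1) = -21/10.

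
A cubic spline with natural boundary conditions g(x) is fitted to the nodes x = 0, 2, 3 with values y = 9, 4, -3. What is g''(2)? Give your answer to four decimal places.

-4.5000

With M_i denoting the second derivative at x_i, h_i = 2, 1, and Δ_i = (y_(i+1) − y_i)/h_i = -5/2, -7:
  2·M_0 + 6·M_1 + 1·M_2 = 6(Δ_1 - Δ_0) = -27
Natural end conditions: M_0 = M_2 = 0.
Solving the tridiagonal system: M_0 = 0, M_1 = -9/2, M_2 = 0.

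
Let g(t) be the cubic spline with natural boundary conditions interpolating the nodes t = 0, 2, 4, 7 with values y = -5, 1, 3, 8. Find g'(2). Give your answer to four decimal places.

1.8772

With M_i denoting the second derivative at x_i, h_i = 2, 2, 3, and Δ_i = (y_(i+1) − y_i)/h_i = 3, 1, 5/3:
  2·M_0 + 8·M_1 + 2·M_2 = 6(Δ_1 - Δ_0) = -12
  2·M_1 + 10·M_2 + 3·M_3 = 6(Δ_2 - Δ_1) = 4
Natural end conditions: M_0 = M_3 = 0.
Solving: M_0 = 0, M_1 = -32/19, M_2 = 14/19, M_3 = 0.
On [2, 4], g'(t) = b_1 + 2c_1·(t - 2) + 3d_1·(t - 2)² with b_1 = Δ_1 - h_1(2M_1 + M_2)/6 = 107/57, c_1 = M_1/2 = -16/19, d_1 = (M_2 - M_1)/(6h_1) = 23/114. So g'(2) = 107/57.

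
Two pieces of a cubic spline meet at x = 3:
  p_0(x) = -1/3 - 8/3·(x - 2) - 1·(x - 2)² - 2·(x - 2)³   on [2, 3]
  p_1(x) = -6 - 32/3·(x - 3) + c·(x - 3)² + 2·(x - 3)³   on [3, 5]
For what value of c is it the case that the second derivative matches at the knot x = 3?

p_0''(x) = -2 - 12·(x - 2), so p_0''(3) = -14. On the right, p_1''(3) = 2c, so c = -7.

-7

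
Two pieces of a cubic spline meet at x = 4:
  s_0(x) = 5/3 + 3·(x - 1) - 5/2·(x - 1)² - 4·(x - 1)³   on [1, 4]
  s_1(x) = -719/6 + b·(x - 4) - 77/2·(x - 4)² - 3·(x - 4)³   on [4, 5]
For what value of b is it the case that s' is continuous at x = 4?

s_0'(x) = 3 - 5·(x - 1) - 12·(x - 1)², so s_0'(4) = -120. On the right, s_1'(4) = b, so b = -120.

-120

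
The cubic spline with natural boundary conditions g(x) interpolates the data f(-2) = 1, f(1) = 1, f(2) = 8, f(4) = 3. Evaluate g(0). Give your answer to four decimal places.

Put m_i = g'' at the i-th knot. Here h = (3, 1, 2) and Δ = (0, 7, -5/2), so the interior equations h_(i-1)·m_(i-1) + 2(h_(i-1)+h_i)·m_i + h_i·m_(i+1) = 6(Δ_i − Δ_(i-1)) read
  3·m_0 + 8·m_1 + 1·m_2 = 6(Δ_1 - Δ_0) = 42
  1·m_1 + 6·m_2 + 2·m_3 = 6(Δ_2 - Δ_1) = -57
Natural end conditions: m_0 = m_3 = 0.
Forward elimination and back-substitution give m_0 = 0, m_1 = 309/47, m_2 = -498/47, m_3 = 0.
On [-2, 1], g(x) = 1 - 309/94·(x + 2) + 0·(x + 2)² + 103/282·(x + 2)³.
With (x + 2) = 2: g(0) = -374/141.

-2.6525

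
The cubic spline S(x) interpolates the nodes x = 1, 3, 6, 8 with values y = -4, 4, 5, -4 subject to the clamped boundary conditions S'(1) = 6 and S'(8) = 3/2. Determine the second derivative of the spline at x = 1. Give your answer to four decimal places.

With M_i denoting the second derivative at x_i, h_i = 2, 3, 2, and Δ_i = (y_(i+1) − y_i)/h_i = 4, 1/3, -9/2:
  2·M_0 + 10·M_1 + 3·M_2 = 6(Δ_1 - Δ_0) = -22
  3·M_1 + 10·M_2 + 2·M_3 = 6(Δ_2 - Δ_1) = -29
Clamped end conditions give two more equations: 2h_0·M_0 + h_0·M_1 = 6(Δ_0 - S'(1)) = -12 and h_2·M_2 + 2h_2·M_3 = 6(S'(8) - Δ_2) = 36.
Hence M_0 = -143/48, M_1 = -1/24, M_2 = -125/24, M_3 = 557/48.

-2.9792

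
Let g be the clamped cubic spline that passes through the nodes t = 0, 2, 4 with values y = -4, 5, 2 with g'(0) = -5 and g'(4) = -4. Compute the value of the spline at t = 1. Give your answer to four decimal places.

With m_i denoting the second derivative at x_i, h_i = 2, 2, and Δ_i = (y_(i+1) − y_i)/h_i = 9/2, -3/2:
  2·m_0 + 8·m_1 + 2·m_2 = 6(Δ_1 - Δ_0) = -36
Clamped end conditions give two more equations: 2h_0·m_0 + h_0·m_1 = 6(Δ_0 - g'(0)) = 57 and h_1·m_1 + 2h_1·m_2 = 6(g'(4) - Δ_1) = -15.
Hence m_0 = 19, m_1 = -19/2, m_2 = 1.
On [0, 2], g(t) = -4 - 5·t + 19/2·t² - 19/8·t³.
With t = 1: g(1) = -15/8.

-1.8750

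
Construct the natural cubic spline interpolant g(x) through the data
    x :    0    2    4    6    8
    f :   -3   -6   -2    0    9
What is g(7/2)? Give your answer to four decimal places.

Write σ_i for g''(x_i). With h_i = 2, 2, 2, 2 and divided differences Δ_i = -3/2, 2, 1, 9/2, the continuity of g' gives the tridiagonal system
  2·σ_0 + 8·σ_1 + 2·σ_2 = 6(Δ_1 - Δ_0) = 21
  2·σ_1 + 8·σ_2 + 2·σ_3 = 6(Δ_2 - Δ_1) = -6
  2·σ_2 + 8·σ_3 + 2·σ_4 = 6(Δ_3 - Δ_2) = 21
Natural end conditions: σ_0 = σ_4 = 0.
Hence σ_0 = 0, σ_1 = 45/14, σ_2 = -33/14, σ_3 = 45/14, σ_4 = 0.
On [2, 4], g(x) = -6 + 9/14·(x - 2) + 45/28·(x - 2)² - 13/28·(x - 2)³.
With (x - 2) = 3/2: g(7/2) = -669/224.

-2.9866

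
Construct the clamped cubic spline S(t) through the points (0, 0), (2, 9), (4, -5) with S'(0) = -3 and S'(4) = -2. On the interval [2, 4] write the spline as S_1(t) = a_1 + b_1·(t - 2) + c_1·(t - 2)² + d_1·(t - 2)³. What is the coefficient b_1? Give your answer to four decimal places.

-0.6250

With M_i denoting the second derivative at x_i, h_i = 2, 2, and Δ_i = (y_(i+1) − y_i)/h_i = 9/2, -7:
  2·M_0 + 8·M_1 + 2·M_2 = 6(Δ_1 - Δ_0) = -69
Clamped end conditions give two more equations: 2h_0·M_0 + h_0·M_1 = 6(Δ_0 - S'(0)) = 45 and h_1·M_1 + 2h_1·M_2 = 6(S'(4) - Δ_1) = 30.
Hence M_0 = 161/8, M_1 = -71/4, M_2 = 131/8.
On [2, 4], with S_1(t) = a_1 + b_1·(t - 2) + c_1·(t - 2)² + d_1·(t - 2)³: c_1 = M_1/2 = -71/8, d_1 = (M_2 - M_1)/(6h_1) = 91/32, b_1 = Δ_1 - h_1(2M_1 + M_2)/6 = -5/8.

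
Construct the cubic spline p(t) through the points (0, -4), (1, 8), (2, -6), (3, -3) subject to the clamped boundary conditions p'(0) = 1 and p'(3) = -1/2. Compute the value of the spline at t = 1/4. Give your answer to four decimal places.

Put m_i = p'' at the i-th knot. Here h = (1, 1, 1) and Δ = (12, -14, 3), so the interior equations h_(i-1)·m_(i-1) + 2(h_(i-1)+h_i)·m_i + h_i·m_(i+1) = 6(Δ_i − Δ_(i-1)) read
  1·m_0 + 4·m_1 + 1·m_2 = 6(Δ_1 - Δ_0) = -156
  1·m_1 + 4·m_2 + 1·m_3 = 6(Δ_2 - Δ_1) = 102
Clamped end conditions give two more equations: 2h_0·m_0 + h_0·m_1 = 6(Δ_0 - p'(0)) = 66 and h_2·m_2 + 2h_2·m_3 = 6(p'(3) - Δ_2) = -21.
Solving: m_0 = 337/5, m_1 = -344/5, m_2 = 259/5, m_3 = -182/5.
On [0, 1], p(t) = -4 + 1·t + 337/10·t² - 227/10·t³.
With t = 1/4: p(1/4) = -1279/640.

-1.9984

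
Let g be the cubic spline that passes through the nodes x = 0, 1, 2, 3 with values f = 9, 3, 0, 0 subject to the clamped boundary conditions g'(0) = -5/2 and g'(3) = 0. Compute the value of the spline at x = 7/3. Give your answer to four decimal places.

-0.1136

Put M_i = g'' at the i-th knot. Here h = (1, 1, 1) and Δ = (-6, -3, 0), so the interior equations h_(i-1)·M_(i-1) + 2(h_(i-1)+h_i)·M_i + h_i·M_(i+1) = 6(Δ_i − Δ_(i-1)) read
  1·M_0 + 4·M_1 + 1·M_2 = 6(Δ_1 - Δ_0) = 18
  1·M_1 + 4·M_2 + 1·M_3 = 6(Δ_2 - Δ_1) = 18
Clamped end conditions give two more equations: 2h_0·M_0 + h_0·M_1 = 6(Δ_0 - g'(0)) = -21 and h_2·M_2 + 2h_2·M_3 = 6(g'(3) - Δ_2) = 0.
Solving the tridiagonal system: M_0 = -212/15, M_1 = 109/15, M_2 = 46/15, M_3 = -23/15.
On [2, 3], g(x) = 0 - 23/30·(x - 2) + 23/15·(x - 2)² - 23/30·(x - 2)³.
With (x - 2) = 1/3: g(7/3) = -46/405.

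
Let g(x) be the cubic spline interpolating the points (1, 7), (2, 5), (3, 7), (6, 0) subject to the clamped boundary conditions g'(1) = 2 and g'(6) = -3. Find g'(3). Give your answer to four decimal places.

2.1379

Let M_i = g''(x_i). Step sizes h_i = 1, 1, 3; slopes of the chords Δ_i = (y_(i+1) - y_i)/h_i = -2, 2, -7/3.
  1·M_0 + 4·M_1 + 1·M_2 = 6(Δ_1 - Δ_0) = 24
  1·M_1 + 8·M_2 + 3·M_3 = 6(Δ_2 - Δ_1) = -26
Clamped end conditions give two more equations: 2h_0·M_0 + h_0·M_1 = 6(Δ_0 - g'(1)) = -24 and h_2·M_2 + 2h_2·M_3 = 6(g'(6) - Δ_2) = -4.
Solving the tridiagonal system: M_0 = -520/29, M_1 = 344/29, M_2 = -160/29, M_3 = 182/87.
On [3, 6], g'(x) = b_2 + 2c_2·(x - 3) + 3d_2·(x - 3)² with b_2 = Δ_2 - h_2(2M_2 + M_3)/6 = 62/29, c_2 = M_2/2 = -80/29, d_2 = (M_3 - M_2)/(6h_2) = 331/783. So g'(3) = 62/29.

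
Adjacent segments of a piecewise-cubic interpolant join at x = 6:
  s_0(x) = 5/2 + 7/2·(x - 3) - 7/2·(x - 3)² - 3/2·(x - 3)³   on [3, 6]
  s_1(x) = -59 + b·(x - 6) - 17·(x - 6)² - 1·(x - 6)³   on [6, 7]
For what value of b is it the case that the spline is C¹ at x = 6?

-58

s_0'(x) = 7/2 - 7·(x - 3) - 9/2·(x - 3)², so s_0'(6) = -58. On the right, s_1'(6) = b, so b = -58.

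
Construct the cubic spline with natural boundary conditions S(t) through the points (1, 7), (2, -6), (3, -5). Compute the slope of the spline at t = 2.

-6

With m_i denoting the second derivative at x_i, h_i = 1, 1, and Δ_i = (y_(i+1) − y_i)/h_i = -13, 1:
  1·m_0 + 4·m_1 + 1·m_2 = 6(Δ_1 - Δ_0) = 84
Natural end conditions: m_0 = m_2 = 0.
Forward elimination and back-substitution give m_0 = 0, m_1 = 21, m_2 = 0.
On [2, 3], S'(t) = b_1 + 2c_1·(t - 2) + 3d_1·(t - 2)² with b_1 = Δ_1 - h_1(2m_1 + m_2)/6 = -6, c_1 = m_1/2 = 21/2, d_1 = (m_2 - m_1)/(6h_1) = -7/2. So S'(2) = -6.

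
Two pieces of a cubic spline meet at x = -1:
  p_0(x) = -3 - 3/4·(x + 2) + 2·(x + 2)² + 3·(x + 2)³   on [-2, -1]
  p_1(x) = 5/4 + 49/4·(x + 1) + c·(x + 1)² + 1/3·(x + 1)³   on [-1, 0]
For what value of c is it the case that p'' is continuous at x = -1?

11

p_0''(x) = 4 + 18·(x + 2), so p_0''(-1) = 22. On the right, p_1''(-1) = 2c, so c = 11.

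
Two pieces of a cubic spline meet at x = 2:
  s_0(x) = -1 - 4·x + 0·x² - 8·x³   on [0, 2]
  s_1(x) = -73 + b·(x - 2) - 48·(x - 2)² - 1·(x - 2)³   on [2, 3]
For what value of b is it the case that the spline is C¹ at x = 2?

-100

s_0'(x) = -4 + 0·x - 24·x², so s_0'(2) = -100. On the right, s_1'(2) = b, so b = -100.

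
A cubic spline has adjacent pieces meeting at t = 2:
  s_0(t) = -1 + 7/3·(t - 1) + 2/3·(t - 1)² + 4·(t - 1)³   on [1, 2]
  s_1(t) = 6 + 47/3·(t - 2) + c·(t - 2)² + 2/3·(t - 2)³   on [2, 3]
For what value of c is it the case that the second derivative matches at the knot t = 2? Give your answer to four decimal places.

12.6667

s_0''(t) = 4/3 + 24·(t - 1), so s_0''(2) = 76/3. On the right, s_1''(2) = 2c, so c = 38/3.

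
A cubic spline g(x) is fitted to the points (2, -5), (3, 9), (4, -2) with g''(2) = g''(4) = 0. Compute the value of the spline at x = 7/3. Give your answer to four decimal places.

With M_i denoting the second derivative at x_i, h_i = 1, 1, and Δ_i = (y_(i+1) − y_i)/h_i = 14, -11:
  1·M_0 + 4·M_1 + 1·M_2 = 6(Δ_1 - Δ_0) = -150
Natural end conditions: M_0 = M_2 = 0.
Forward elimination and back-substitution give M_0 = 0, M_1 = -75/2, M_2 = 0.
On [2, 3], g(x) = -5 + 81/4·(x - 2) + 0·(x - 2)² - 25/4·(x - 2)³.
With (x - 2) = 1/3: g(7/3) = 41/27.

1.5185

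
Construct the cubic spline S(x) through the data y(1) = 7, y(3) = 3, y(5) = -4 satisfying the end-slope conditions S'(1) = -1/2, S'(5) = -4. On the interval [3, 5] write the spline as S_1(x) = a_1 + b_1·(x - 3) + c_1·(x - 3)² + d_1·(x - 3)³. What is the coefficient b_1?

-3

Write M_i for S''(x_i). With h_i = 2, 2 and divided differences Δ_i = -2, -7/2, the continuity of S' gives the tridiagonal system
  2·M_0 + 8·M_1 + 2·M_2 = 6(Δ_1 - Δ_0) = -9
Clamped end conditions give two more equations: 2h_0·M_0 + h_0·M_1 = 6(Δ_0 - S'(1)) = -9 and h_1·M_1 + 2h_1·M_2 = 6(S'(5) - Δ_1) = -3.
Solving the tridiagonal system: M_0 = -2, M_1 = -1/2, M_2 = -1/2.
On [3, 5], with S_1(x) = a_1 + b_1·(x - 3) + c_1·(x - 3)² + d_1·(x - 3)³: c_1 = M_1/2 = -1/4, d_1 = (M_2 - M_1)/(6h_1) = 0, b_1 = Δ_1 - h_1(2M_1 + M_2)/6 = -3.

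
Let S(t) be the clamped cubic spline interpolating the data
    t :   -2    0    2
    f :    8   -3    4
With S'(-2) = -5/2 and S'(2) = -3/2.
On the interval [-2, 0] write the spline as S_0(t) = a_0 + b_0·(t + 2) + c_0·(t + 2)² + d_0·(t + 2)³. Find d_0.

Let m_i = S''(x_i). Step sizes h_i = 2, 2; slopes of the chords Δ_i = (y_(i+1) - y_i)/h_i = -11/2, 7/2.
  2·m_0 + 8·m_1 + 2·m_2 = 6(Δ_1 - Δ_0) = 54
Clamped end conditions give two more equations: 2h_0·m_0 + h_0·m_1 = 6(Δ_0 - S'(-2)) = -18 and h_1·m_1 + 2h_1·m_2 = 6(S'(2) - Δ_1) = -30.
Solving: m_0 = -11, m_1 = 13, m_2 = -14.
On [-2, 0], with S_0(t) = a_0 + b_0·(t + 2) + c_0·(t + 2)² + d_0·(t + 2)³: c_0 = m_0/2 = -11/2, d_0 = (m_1 - m_0)/(6h_0) = 2, b_0 = Δ_0 - h_0(2m_0 + m_1)/6 = -5/2.

2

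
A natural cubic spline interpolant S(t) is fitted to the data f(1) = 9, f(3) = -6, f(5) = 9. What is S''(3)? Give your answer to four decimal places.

11.2500

Write m_i for S''(x_i). With h_i = 2, 2 and divided differences Δ_i = -15/2, 15/2, the continuity of S' gives the tridiagonal system
  2·m_0 + 8·m_1 + 2·m_2 = 6(Δ_1 - Δ_0) = 90
Natural end conditions: m_0 = m_2 = 0.
Solving: m_0 = 0, m_1 = 45/4, m_2 = 0.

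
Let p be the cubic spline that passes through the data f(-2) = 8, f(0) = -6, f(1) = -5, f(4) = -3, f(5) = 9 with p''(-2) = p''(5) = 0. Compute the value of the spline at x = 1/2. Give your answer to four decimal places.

Put σ_i = p'' at the i-th knot. Here h = (2, 1, 3, 1) and Δ = (-7, 1, 2/3, 12), so the interior equations h_(i-1)·σ_(i-1) + 2(h_(i-1)+h_i)·σ_i + h_i·σ_(i+1) = 6(Δ_i − Δ_(i-1)) read
  2·σ_0 + 6·σ_1 + 1·σ_2 = 6(Δ_1 - Δ_0) = 48
  1·σ_1 + 8·σ_2 + 3·σ_3 = 6(Δ_2 - Δ_1) = -2
  3·σ_2 + 8·σ_3 + 1·σ_4 = 6(Δ_3 - Δ_2) = 68
Natural end conditions: σ_0 = σ_4 = 0.
Forward elimination and back-substitution give σ_0 = 0, σ_1 = 1430/161, σ_2 = -852/161, σ_3 = 1688/161, σ_4 = 0.
On [0, 1], p(x) = -6 - 521/483·x + 715/161·x² - 163/69·x³.
With x = 1/2: p(1/2) = -7373/1288.

-5.7244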